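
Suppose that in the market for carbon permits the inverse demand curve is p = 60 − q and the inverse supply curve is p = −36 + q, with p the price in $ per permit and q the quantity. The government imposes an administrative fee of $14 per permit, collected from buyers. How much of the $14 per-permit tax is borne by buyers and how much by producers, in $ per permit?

Rewrite in direct form: qd = 60 − p and qs = p + 36.
Before the tax: set 60 − p = p + 36 → p* = $12, q* = 48.
With the tax collected from buyers, demand (in seller-price terms) shifts: qd = 60 − (p + 14).
New equilibrium: buyers pay $19, producers receive $5, q = 41. (Wedge: pb − ps = 14.)
Burden on buyers: $7; on producers: $7. (They sum to $14.)
The less price-elastic side of the market bears the larger share of a per-unit tax.

Buyers bear $7 per permit; producers bear $7 per permit.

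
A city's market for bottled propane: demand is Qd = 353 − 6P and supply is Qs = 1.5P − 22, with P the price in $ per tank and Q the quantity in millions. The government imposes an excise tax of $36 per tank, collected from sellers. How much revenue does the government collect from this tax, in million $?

Without the tax, 353 − 6P = 1.5P − 22 gives 7.5P = 375, so P* = $50 and Q* = 53.
With the tax collected from sellers, supply shifts: Qs = 1.5(P − 36) − 22.
Solving gives Q = 9.8 with consumers paying $57.2 and sellers receiving $21.2 (the $36 wedge).
Revenue = t · Q = 36 · 9.8 = $352.8.

Tax revenue = $352.8 million.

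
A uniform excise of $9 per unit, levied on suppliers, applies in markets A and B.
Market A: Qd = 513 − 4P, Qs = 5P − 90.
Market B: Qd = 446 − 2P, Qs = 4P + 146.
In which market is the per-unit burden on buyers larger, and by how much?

Market A: pre-tax P* = $67, Q* = 245; post-tax Q = 225; per-unit burden on buyers = $5.
Market B: pre-tax P* = $50, Q* = 346; post-tax Q = 334; per-unit burden on buyers = $6.
Difference: $5 vs $6 → market B is larger by $1.

Market B, by $1.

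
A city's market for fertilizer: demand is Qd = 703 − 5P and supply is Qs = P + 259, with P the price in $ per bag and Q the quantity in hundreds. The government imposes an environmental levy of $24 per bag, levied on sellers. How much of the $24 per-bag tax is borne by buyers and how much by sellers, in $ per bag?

Buyers bear $4 per bag; sellers bear $20 per bag.

Without the tax, 703 − 5P = P + 259 gives 6P = 444, so P* = $74 and Q* = 333.
With the tax collected from sellers, supply shifts: Qs = (P − 24) + 259.
New equilibrium: buyers pay $78, sellers receive $54, Q = 313. (Wedge: Pb − Ps = 24.)
Burden on buyers: $4; on sellers: $20. (They sum to $24.)
The less price-elastic side of the market bears the larger share of a per-unit tax.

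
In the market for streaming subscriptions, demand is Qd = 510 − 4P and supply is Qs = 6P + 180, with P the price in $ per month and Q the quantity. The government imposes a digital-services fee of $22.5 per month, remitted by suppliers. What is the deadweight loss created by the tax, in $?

Before the tax: set 510 − 4P = 6P + 180 → P* = $33, Q* = 378.
With the tax collected from suppliers, supply shifts: Qs = 6(P − 22.5) + 180.
Solving gives Q = 324 with buyers paying $46.5 and suppliers receiving $24 (the $22.5 wedge).
Quantity falls by |ΔQ| = |378 − 324| = 54.
DWL = ½ · t · |ΔQ| = ½ · 22.5 · 54 = $607.5.

Deadweight loss = $607.5.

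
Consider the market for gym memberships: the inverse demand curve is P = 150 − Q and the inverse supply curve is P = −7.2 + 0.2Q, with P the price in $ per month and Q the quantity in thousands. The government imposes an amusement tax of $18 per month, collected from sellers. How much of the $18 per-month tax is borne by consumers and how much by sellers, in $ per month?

Inverting to Q(P) form: Qd = 150 − P; Qs = 5P + 36.
Before the tax: set 150 − P = 5P + 36 → P* = $19, Q* = 131.
With the tax collected from sellers, supply shifts: Qs = 5(P − 18) + 36.
Solving gives Q = 116 with consumers paying $34 and sellers receiving $16 (the $18 wedge).
Burden on consumers: $15; on sellers: $3. (They sum to $18.)
The less price-elastic side of the market bears the larger share of a per-unit tax.

Consumers bear $15 per month; sellers bear $3 per month.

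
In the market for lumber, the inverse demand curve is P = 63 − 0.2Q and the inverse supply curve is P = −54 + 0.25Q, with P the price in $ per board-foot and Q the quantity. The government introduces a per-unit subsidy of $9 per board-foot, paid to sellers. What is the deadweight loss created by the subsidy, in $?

Deadweight loss = $90.

Rewrite in direct form: Qd = 315 − 5P and Qs = 4P + 216.
Before the subsidy: set 315 − 5P = 4P + 216 → P* = $11, Q* = 260.
With a per-unit subsidy paid to sellers, each receives P + 9 per unit sold, so supply becomes Qs = 4(P + 9) + 216.
Solving gives Q = 280 with buyers paying $7 and sellers receiving $16 (the $9 wedge).
Quantity rises by |ΔQ| = |260 − 280| = 20.
DWL = ½ · t · |ΔQ| = ½ · 9 · 20 = $90.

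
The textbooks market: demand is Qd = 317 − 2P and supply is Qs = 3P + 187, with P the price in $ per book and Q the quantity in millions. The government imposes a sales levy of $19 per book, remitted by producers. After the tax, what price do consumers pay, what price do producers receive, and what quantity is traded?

Consumers pay $37.4; producers receive $18.4; quantity = 242.2.

Before the tax: set 317 − 2P = 3P + 187 → P* = $26, Q* = 265.
With the tax collected from producers, supply shifts: Qs = 3(P − 19) + 187.
Solving gives Q = 242.2 with consumers paying $37.4 and producers receiving $18.4 (the $19 wedge).
The less price-elastic side of the market bears the larger share of a per-unit tax.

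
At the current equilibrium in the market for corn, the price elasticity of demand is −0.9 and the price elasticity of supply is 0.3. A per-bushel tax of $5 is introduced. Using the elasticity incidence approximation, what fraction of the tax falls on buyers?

Buyers' share ≈ 0.25.

Incidence ratio: buyers' share ≈ εs / (εs + |εd|) = 0.3 / (0.3 + 0.9) = 0.25.
Supply is the less elastic side, so buyers bear the smaller share.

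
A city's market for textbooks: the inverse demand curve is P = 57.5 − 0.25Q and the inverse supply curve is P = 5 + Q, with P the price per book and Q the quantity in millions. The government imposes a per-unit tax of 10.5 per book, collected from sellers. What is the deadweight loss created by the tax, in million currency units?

Inverting to Q(P) form: Qd = 230 − 4P; Qs = P − 5.
Without the tax, 230 − 4P = P − 5 gives 5P = 235, so P* = 47 and Q* = 42.
With the tax collected from sellers, supply shifts: Qs = (P − 10.5) − 5.
New equilibrium: buyers pay 49.1, sellers receive 38.6, Q = 33.6. (Wedge: Pb − Ps = 10.5.)
Quantity falls by |ΔQ| = |42 − 33.6| = 8.4.
DWL = ½ · t · |ΔQ| = ½ · 10.5 · 8.4 = 44.1.

Deadweight loss = 44.1 million.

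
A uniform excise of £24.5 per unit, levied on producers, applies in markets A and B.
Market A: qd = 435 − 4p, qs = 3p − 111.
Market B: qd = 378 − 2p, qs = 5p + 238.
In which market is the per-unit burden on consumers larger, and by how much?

Market B, by £7.

Market A: pre-tax p* = £78, q* = 123; post-tax q = 81; per-unit burden on consumers = £10.5.
Market B: pre-tax p* = £20, q* = 338; post-tax q = 303; per-unit burden on consumers = £17.5.
Difference: £10.5 vs £17.5 → market B is larger by £7.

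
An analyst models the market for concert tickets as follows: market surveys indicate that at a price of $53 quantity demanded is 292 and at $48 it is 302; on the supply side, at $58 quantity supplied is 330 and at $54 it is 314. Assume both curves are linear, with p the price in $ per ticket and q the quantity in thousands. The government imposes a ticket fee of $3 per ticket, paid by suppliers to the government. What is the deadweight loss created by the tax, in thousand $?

Demand slope: (302 − 292)/(48 − 53) = -2, so qd = 398 − 2p.
Supply slope: (314 − 330)/(54 − 58) = 4, so qs = 4p + 98.
Without the tax, 398 − 2p = 4p + 98 gives 6p = 300, so p* = $50 and q* = 298.
With the tax collected from suppliers, supply shifts: qs = 4(p − 3) + 98.
Solving gives q = 294 with consumers paying $52 and suppliers receiving $49 (the $3 wedge).
Quantity falls by |ΔQ| = |298 − 294| = 4.
DWL = ½ · t · |ΔQ| = ½ · 3 · 4 = $6.

Deadweight loss = $6 thousand.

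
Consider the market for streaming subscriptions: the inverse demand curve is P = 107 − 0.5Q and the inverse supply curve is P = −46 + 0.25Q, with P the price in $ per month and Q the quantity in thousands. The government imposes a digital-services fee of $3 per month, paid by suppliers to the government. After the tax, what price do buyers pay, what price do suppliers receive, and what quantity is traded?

Rewrite in direct form: Qd = 214 − 2P and Qs = 4P + 184.
Without the tax, 214 − 2P = 4P + 184 gives 6P = 30, so P* = $5 and Q* = 204.
With the tax collected from suppliers, supply shifts: Qs = 4(P − 3) + 184.
Solving gives Q = 200 with buyers paying $7 and suppliers receiving $4 (the $3 wedge).
The less price-elastic side of the market bears the larger share of a per-unit tax.

Buyers pay $7; suppliers receive $4; quantity = 200.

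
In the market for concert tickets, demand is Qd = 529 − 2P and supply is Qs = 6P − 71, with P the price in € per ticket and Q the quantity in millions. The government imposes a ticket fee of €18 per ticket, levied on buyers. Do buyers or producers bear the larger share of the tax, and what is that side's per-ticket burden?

Before the tax: set 529 − 2P = 6P − 71 → P* = €75, Q* = 379.
With the tax collected from buyers, demand (in seller-price terms) shifts: Qd = 529 − 2(P + 18).
New equilibrium: buyers pay €88.5, producers receive €70.5, Q = 352. (Wedge: Pb − Ps = 18.)
Per-ticket burden: buyers €13.5, producers €4.5.
Buyers take the larger share because demand is less price-elastic here (demand slope 2 vs supply slope 6).
The less price-elastic side of the market bears the larger share of a per-unit tax.

Buyers bear the larger share: €13.5 per ticket.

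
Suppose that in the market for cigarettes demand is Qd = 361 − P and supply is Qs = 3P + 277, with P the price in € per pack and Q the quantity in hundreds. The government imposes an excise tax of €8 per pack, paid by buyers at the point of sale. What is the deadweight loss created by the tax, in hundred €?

Deadweight loss = €24 hundred.

Without the tax, 361 − P = 3P + 277 gives 4P = 84, so P* = €21 and Q* = 340.
With the tax collected from buyers, demand (in seller-price terms) shifts: Qd = 361 − (P + 8).
New equilibrium: buyers pay €27, producers receive €19, Q = 334. (Wedge: Pb − Ps = 8.)
Quantity falls by |ΔQ| = |340 − 334| = 6.
DWL = ½ · t · |ΔQ| = ½ · 8 · 6 = €24.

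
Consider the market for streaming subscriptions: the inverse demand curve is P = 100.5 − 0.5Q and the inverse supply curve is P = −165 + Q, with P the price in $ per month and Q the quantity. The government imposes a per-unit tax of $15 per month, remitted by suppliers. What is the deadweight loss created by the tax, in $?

Rewrite in direct form: Qd = 201 − 2P and Qs = P + 165.
Without the tax, 201 − 2P = P + 165 gives 3P = 36, so P* = $12 and Q* = 177.
With the tax collected from suppliers, supply shifts: Qs = (P − 15) + 165.
Solving gives Q = 167 with consumers paying $17 and suppliers receiving $2 (the $15 wedge).
Quantity falls by |ΔQ| = |177 − 167| = 10.
DWL = ½ · t · |ΔQ| = ½ · 15 · 10 = $75.

Deadweight loss = $75.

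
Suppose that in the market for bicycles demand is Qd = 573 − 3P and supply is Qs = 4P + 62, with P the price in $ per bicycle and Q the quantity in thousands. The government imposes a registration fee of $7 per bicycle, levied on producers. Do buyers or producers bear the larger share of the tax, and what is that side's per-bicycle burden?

Buyers bear the larger share: $4 per bicycle.

Without the tax, 573 − 3P = 4P + 62 gives 7P = 511, so P* = $73 and Q* = 354.
With the tax collected from producers, supply shifts: Qs = 4(P − 7) + 62.
Solving gives Q = 342 with buyers paying $77 and producers receiving $70 (the $7 wedge).
Per-bicycle burden: buyers $4, producers $3.
Buyers take the larger share because demand is less price-elastic here (demand slope 3 vs supply slope 4).
The less price-elastic side of the market bears the larger share of a per-unit tax.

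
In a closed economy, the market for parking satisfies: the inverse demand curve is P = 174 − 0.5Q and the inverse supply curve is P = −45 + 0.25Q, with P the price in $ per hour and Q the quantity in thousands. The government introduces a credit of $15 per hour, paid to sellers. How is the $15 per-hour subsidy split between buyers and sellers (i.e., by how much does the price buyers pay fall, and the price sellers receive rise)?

Rewrite in direct form: Qd = 348 − 2P and Qs = 4P + 180.
Before the subsidy: set 348 − 2P = 4P + 180 → P* = $28, Q* = 292.
With a per-unit subsidy paid to sellers, each receives P + 15 per unit sold, so supply becomes Qs = 4(P + 15) + 180.
Solving gives Q = 312 with buyers paying $18 and sellers receiving $33 (the $15 wedge).
Gain to buyers: $10; to sellers: $5. (They sum to $15.)

Buyers gain $10 per hour; sellers gain $5 per hour.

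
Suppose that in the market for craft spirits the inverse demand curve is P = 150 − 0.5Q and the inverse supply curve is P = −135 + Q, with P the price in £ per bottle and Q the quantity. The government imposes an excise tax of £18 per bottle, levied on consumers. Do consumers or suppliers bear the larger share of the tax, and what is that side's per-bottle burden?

Suppliers bear the larger share: £12 per bottle.

Inverting to Q(P) form: Qd = 300 − 2P; Qs = P + 135.
Without the tax, 300 − 2P = P + 135 gives 3P = 165, so P* = £55 and Q* = 190.
With the tax collected from consumers, demand (in seller-price terms) shifts: Qd = 300 − 2(P + 18).
Solving gives Q = 178 with consumers paying £61 and suppliers receiving £43 (the £18 wedge).
Per-bottle burden: consumers £6, suppliers £12.
Suppliers take the larger share because supply is less price-elastic here (demand slope 2 vs supply slope 1).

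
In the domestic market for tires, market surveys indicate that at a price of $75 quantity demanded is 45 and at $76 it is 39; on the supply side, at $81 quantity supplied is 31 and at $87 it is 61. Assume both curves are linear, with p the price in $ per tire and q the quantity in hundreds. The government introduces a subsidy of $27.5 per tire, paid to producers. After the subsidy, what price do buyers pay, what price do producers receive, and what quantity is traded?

Demand slope: (39 − 45)/(76 − 75) = -6, so qd = 495 − 6p.
Supply slope: (61 − 31)/(87 − 81) = 5, so qs = 5p − 374.
Before the subsidy: set 495 − 6p = 5p − 374 → p* = $79, q* = 21.
With a per-unit subsidy paid to producers, each receives p + 27.5 per unit sold, so supply becomes qs = 5(p + 27.5) − 374.
New equilibrium: buyers pay $66.5, producers receive $94, q = 96. (Wedge: pb − ps = −27.5.)

Buyers pay $66.5; producers receive $94; quantity = 96.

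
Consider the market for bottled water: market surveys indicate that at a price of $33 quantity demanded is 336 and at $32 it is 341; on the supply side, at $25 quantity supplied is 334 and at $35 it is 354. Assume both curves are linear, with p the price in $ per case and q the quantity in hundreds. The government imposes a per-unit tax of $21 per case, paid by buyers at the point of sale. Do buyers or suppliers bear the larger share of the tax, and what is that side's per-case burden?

Suppliers bear the larger share: $15 per case.

Demand slope: (341 − 336)/(32 − 33) = -5, so qd = 501 − 5p.
Supply slope: (354 − 334)/(35 − 25) = 2, so qs = 2p + 284.
Without the tax, 501 − 5p = 2p + 284 gives 7p = 217, so p* = $31 and q* = 346.
With the tax collected from buyers, demand (in seller-price terms) shifts: qd = 501 − 5(p + 21).
New equilibrium: buyers pay $37, suppliers receive $16, q = 316. (Wedge: pb − ps = 21.)
Per-case burden: buyers $6, suppliers $15.
Suppliers take the larger share because supply is less price-elastic here (demand slope 5 vs supply slope 2).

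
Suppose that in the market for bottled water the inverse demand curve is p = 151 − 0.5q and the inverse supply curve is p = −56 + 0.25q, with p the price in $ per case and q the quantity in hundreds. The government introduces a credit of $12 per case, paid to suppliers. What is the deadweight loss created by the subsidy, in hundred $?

Deadweight loss = $96 hundred.

Rewrite in direct form: qd = 302 − 2p and qs = 4p + 224.
Before the subsidy: set 302 − 2p = 4p + 224 → p* = $13, q* = 276.
With a per-unit subsidy paid to suppliers, each receives p + 12 per unit sold, so supply becomes qs = 4(p + 12) + 224.
New equilibrium: buyers pay $5, suppliers receive $17, q = 292. (Wedge: pb − ps = −12.)
Quantity rises by |ΔQ| = |276 − 292| = 16.
DWL = ½ · t · |ΔQ| = ½ · 12 · 16 = $96.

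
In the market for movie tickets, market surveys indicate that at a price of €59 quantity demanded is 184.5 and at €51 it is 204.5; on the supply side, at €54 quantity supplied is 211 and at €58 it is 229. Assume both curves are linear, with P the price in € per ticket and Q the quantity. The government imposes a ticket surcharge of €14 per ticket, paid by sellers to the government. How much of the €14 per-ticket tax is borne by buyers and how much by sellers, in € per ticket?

Buyers bear €9 per ticket; sellers bear €5 per ticket.

Demand slope: (204.5 − 184.5)/(51 − 59) = -2.5, so Qd = 332 − 2.5P.
Supply slope: (229 − 211)/(58 − 54) = 4.5, so Qs = 4.5P − 32.
Without the tax, 332 − 2.5P = 4.5P − 32 gives 7P = 364, so P* = €52 and Q* = 202.
With the tax collected from sellers, supply shifts: Qs = 4.5(P − 14) − 32.
New equilibrium: buyers pay €61, sellers receive €47, Q = 179.5. (Wedge: Pb − Ps = 14.)
Burden on buyers: €9; on sellers: €5. (They sum to €14.)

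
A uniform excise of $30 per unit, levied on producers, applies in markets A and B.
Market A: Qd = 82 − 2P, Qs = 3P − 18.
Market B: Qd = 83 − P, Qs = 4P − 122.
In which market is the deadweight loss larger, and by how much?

Market A, by $180.

Market A: pre-tax P* = $20, Q* = 42; post-tax Q = 6; deadweight loss = $540.
Market B: pre-tax P* = $41, Q* = 42; post-tax Q = 18; deadweight loss = $360.
Difference: $540 vs $360 → market A is larger by $180.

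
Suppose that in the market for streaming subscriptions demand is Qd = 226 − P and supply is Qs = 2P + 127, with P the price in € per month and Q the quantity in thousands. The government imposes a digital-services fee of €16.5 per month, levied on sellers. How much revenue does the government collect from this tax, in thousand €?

Before the tax: set 226 − P = 2P + 127 → P* = €33, Q* = 193.
With the tax collected from sellers, supply shifts: Qs = 2(P − 16.5) + 127.
Solving gives Q = 182 with consumers paying €44 and sellers receiving €27.5 (the €16.5 wedge).
Revenue = t · Q = 16.5 · 182 = €3003.

Tax revenue = €3003 thousand.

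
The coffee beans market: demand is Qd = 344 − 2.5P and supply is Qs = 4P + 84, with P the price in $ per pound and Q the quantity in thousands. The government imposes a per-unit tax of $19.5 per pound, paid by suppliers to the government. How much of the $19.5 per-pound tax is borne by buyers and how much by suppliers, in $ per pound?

Without the tax, 344 − 2.5P = 4P + 84 gives 6.5P = 260, so P* = $40 and Q* = 244.
With the tax collected from suppliers, supply shifts: Qs = 4(P − 19.5) + 84.
New equilibrium: buyers pay $52, suppliers receive $32.5, Q = 214. (Wedge: Pb − Ps = 19.5.)
Burden on buyers: $12; on suppliers: $7.5. (They sum to $19.5.)

Buyers bear $12 per pound; suppliers bear $7.5 per pound.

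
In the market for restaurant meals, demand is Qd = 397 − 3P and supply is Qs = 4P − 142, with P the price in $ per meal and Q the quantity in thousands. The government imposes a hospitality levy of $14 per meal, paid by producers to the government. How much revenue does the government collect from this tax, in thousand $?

Without the tax, 397 − 3P = 4P − 142 gives 7P = 539, so P* = $77 and Q* = 166.
With the tax collected from producers, supply shifts: Qs = 4(P − 14) − 142.
New equilibrium: buyers pay $85, producers receive $71, Q = 142. (Wedge: Pb − Ps = 14.)
Revenue = t · Q = 14 · 142 = $1988.

Tax revenue = $1988 thousand.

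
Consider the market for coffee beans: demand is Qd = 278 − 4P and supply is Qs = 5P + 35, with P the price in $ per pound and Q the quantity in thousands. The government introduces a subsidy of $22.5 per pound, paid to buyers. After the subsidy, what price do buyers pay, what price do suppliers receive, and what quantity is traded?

Buyers pay $14.5; suppliers receive $37; quantity = 220.

Before the subsidy: set 278 − 4P = 5P + 35 → P* = $27, Q* = 170.
With a per-unit subsidy paid to buyers, each effectively pays P − 22.5, so demand becomes Qd = 278 − 4(P − 22.5).
New equilibrium: buyers pay $14.5, suppliers receive $37, Q = 220. (Wedge: Pb − Ps = −22.5.)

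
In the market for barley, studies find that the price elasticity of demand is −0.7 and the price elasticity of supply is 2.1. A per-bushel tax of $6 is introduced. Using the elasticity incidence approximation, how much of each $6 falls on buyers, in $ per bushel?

Buyers bear ≈ $4.5 per bushel.

Incidence ratio: buyers' share ≈ εs / (εs + |εd|) = 2.1 / (2.1 + 0.7) = 0.75.
So buyers bear ≈ 0.75 × $6 = $4.5; producers bear $1.5.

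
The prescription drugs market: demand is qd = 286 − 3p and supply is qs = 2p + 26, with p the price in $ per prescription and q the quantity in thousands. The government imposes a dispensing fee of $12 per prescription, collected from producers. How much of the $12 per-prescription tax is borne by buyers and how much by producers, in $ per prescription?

Buyers bear $4.8 per prescription; producers bear $7.2 per prescription.

Before the tax: set 286 − 3p = 2p + 26 → p* = $52, q* = 130.
With the tax collected from producers, supply shifts: qs = 2(p − 12) + 26.
New equilibrium: buyers pay $56.8, producers receive $44.8, q = 115.6. (Wedge: pb − ps = 12.)
Burden on buyers: $4.8; on producers: $7.2. (They sum to $12.)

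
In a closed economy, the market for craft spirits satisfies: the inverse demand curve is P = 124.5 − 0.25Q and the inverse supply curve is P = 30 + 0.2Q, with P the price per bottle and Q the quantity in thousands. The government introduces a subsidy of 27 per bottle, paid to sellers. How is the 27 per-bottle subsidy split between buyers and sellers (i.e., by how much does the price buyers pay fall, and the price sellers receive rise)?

Rewrite in direct form: Qd = 498 − 4P and Qs = 5P − 150.
Before the subsidy: set 498 − 4P = 5P − 150 → P* = 72, Q* = 210.
With a per-unit subsidy paid to sellers, each receives P + 27 per unit sold, so supply becomes Qs = 5(P + 27) − 150.
New equilibrium: buyers pay 57, sellers receive 84, Q = 270. (Wedge: Pb − Ps = −27.)
Gain to buyers: 15; to sellers: 12. (They sum to 27.)

Buyers gain 15 per bottle; sellers gain 12 per bottle.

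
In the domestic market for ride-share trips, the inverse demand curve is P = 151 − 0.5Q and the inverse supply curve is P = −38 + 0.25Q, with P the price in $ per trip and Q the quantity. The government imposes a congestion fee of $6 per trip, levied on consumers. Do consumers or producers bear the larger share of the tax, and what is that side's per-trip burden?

Rewrite in direct form: Qd = 302 − 2P and Qs = 4P + 152.
Before the tax: set 302 − 2P = 4P + 152 → P* = $25, Q* = 252.
With the tax collected from consumers, demand (in seller-price terms) shifts: Qd = 302 − 2(P + 6).
New equilibrium: consumers pay $29, producers receive $23, Q = 244. (Wedge: Pb − Ps = 6.)
Per-trip burden: consumers $4, producers $2.
Consumers take the larger share because demand is less price-elastic here (demand slope 2 vs supply slope 4).
The less price-elastic side of the market bears the larger share of a per-unit tax.

Consumers bear the larger share: $4 per trip.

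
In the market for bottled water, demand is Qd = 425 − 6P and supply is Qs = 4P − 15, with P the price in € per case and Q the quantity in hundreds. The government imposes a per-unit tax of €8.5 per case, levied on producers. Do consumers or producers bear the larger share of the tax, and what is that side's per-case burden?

Before the tax: set 425 − 6P = 4P − 15 → P* = €44, Q* = 161.
With the tax collected from producers, supply shifts: Qs = 4(P − 8.5) − 15.
Solving gives Q = 140.6 with consumers paying €47.4 and producers receiving €38.9 (the €8.5 wedge).
Per-case burden: consumers €3.4, producers €5.1.
Producers take the larger share because supply is less price-elastic here (demand slope 6 vs supply slope 4).

Producers bear the larger share: €5.1 per case.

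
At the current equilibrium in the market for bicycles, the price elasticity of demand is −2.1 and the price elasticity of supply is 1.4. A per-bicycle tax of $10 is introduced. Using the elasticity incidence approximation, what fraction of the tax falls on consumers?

Incidence ratio: consumers' share ≈ εs / (εs + |εd|) = 1.4 / (1.4 + 2.1) = 0.4.
Supply is the less elastic side, so consumers bear the smaller share.

Consumers' share ≈ 0.4.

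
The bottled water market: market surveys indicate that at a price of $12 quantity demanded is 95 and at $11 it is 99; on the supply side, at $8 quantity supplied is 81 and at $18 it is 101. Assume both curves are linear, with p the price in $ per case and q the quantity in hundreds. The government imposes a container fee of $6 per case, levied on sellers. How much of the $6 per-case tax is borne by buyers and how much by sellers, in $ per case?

Buyers bear $2 per case; sellers bear $4 per case.

Demand slope: (99 − 95)/(11 − 12) = -4, so qd = 143 − 4p.
Supply slope: (101 − 81)/(18 − 8) = 2, so qs = 2p + 65.
Before the tax: set 143 − 4p = 2p + 65 → p* = $13, q* = 91.
With the tax collected from sellers, supply shifts: qs = 2(p − 6) + 65.
New equilibrium: buyers pay $15, sellers receive $9, q = 83. (Wedge: pb − ps = 6.)
Burden on buyers: $2; on sellers: $4. (They sum to $6.)
The less price-elastic side of the market bears the larger share of a per-unit tax.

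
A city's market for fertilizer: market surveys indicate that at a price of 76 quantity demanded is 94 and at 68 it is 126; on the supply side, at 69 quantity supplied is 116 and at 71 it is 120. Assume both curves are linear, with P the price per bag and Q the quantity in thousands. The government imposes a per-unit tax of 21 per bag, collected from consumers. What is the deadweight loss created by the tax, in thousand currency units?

Demand slope: (126 − 94)/(68 − 76) = -4, so Qd = 398 − 4P.
Supply slope: (120 − 116)/(71 − 69) = 2, so Qs = 2P − 22.
Before the tax: set 398 − 4P = 2P − 22 → P* = 70, Q* = 118.
With the tax collected from consumers, demand (in seller-price terms) shifts: Qd = 398 − 4(P + 21).
New equilibrium: consumers pay 77, producers receive 56, Q = 90. (Wedge: Pb − Ps = 21.)
Quantity falls by |ΔQ| = |118 − 90| = 28.
DWL = ½ · t · |ΔQ| = ½ · 21 · 28 = 294.

Deadweight loss = 294 thousand.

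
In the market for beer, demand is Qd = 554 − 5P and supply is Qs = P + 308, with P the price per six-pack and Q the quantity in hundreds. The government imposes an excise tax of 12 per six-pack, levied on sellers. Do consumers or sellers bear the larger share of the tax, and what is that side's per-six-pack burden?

Sellers bear the larger share: 10 per six-pack.

Without the tax, 554 − 5P = P + 308 gives 6P = 246, so P* = 41 and Q* = 349.
With the tax collected from sellers, supply shifts: Qs = (P − 12) + 308.
Solving gives Q = 339 with consumers paying 43 and sellers receiving 31 (the 12 wedge).
Per-six-pack burden: consumers 2, sellers 10.
Sellers take the larger share because supply is less price-elastic here (demand slope 5 vs supply slope 1).
The less price-elastic side of the market bears the larger share of a per-unit tax.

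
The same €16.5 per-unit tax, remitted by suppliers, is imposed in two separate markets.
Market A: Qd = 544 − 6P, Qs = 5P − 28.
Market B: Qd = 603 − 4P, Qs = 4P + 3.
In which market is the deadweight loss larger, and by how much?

Market A: pre-tax P* = €52, Q* = 232; post-tax Q = 187; deadweight loss = €371.25.
Market B: pre-tax P* = €75, Q* = 303; post-tax Q = 270; deadweight loss = €272.25.
Difference: €371.25 vs €272.25 → market A is larger by €99.

Market A, by €99.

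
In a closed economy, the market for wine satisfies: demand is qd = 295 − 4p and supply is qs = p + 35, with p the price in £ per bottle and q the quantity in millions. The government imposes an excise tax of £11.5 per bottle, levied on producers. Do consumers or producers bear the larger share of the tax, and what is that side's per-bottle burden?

Before the tax: set 295 − 4p = p + 35 → p* = £52, q* = 87.
With the tax collected from producers, supply shifts: qs = (p − 11.5) + 35.
New equilibrium: consumers pay £54.3, producers receive £42.8, q = 77.8. (Wedge: pb − ps = 11.5.)
Per-bottle burden: consumers £2.3, producers £9.2.
Producers take the larger share because supply is less price-elastic here (demand slope 4 vs supply slope 1).

Producers bear the larger share: £9.2 per bottle.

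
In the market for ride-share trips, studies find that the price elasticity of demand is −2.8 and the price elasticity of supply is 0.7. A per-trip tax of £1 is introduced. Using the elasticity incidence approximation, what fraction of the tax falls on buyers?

Buyers' share ≈ 0.2.

Incidence ratio: buyers' share ≈ εs / (εs + |εd|) = 0.7 / (0.7 + 2.8) = 0.2.
Supply is the less elastic side, so buyers bear the smaller share.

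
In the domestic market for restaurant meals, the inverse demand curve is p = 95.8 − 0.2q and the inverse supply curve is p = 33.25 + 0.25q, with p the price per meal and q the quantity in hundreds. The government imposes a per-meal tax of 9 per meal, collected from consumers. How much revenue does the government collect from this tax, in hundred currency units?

Tax revenue = 1071 hundred.

Rewrite in direct form: qd = 479 − 5p and qs = 4p − 133.
Before the tax: set 479 − 5p = 4p − 133 → p* = 68, q* = 139.
With the tax collected from consumers, demand (in seller-price terms) shifts: qd = 479 − 5(p + 9).
Solving gives q = 119 with consumers paying 72 and sellers receiving 63 (the 9 wedge).
Revenue = t · Q = 9 · 119 = 1071.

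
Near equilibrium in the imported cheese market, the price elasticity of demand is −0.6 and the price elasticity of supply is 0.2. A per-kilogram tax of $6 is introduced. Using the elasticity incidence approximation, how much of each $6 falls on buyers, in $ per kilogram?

Buyers bear ≈ $1.5 per kilogram.

Incidence ratio: buyers' share ≈ εs / (εs + |εd|) = 0.2 / (0.2 + 0.6) = 0.25.
So buyers bear ≈ 0.25 × $6 = $1.5; suppliers bear $4.5.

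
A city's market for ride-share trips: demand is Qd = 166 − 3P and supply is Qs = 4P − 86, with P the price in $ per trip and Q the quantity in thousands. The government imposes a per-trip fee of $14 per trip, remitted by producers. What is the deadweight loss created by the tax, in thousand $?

Deadweight loss = $168 thousand.

Without the tax, 166 − 3P = 4P − 86 gives 7P = 252, so P* = $36 and Q* = 58.
With the tax collected from producers, supply shifts: Qs = 4(P − 14) − 86.
Solving gives Q = 34 with consumers paying $44 and producers receiving $30 (the $14 wedge).
Quantity falls by |ΔQ| = |58 − 34| = 24.
DWL = ½ · t · |ΔQ| = ½ · 14 · 24 = $168.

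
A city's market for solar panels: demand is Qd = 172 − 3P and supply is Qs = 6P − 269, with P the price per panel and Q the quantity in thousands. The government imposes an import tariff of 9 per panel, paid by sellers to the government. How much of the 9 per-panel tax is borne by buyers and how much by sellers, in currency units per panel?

Without the tax, 172 − 3P = 6P − 269 gives 9P = 441, so P* = 49 and Q* = 25.
With the tax collected from sellers, supply shifts: Qs = 6(P − 9) − 269.
New equilibrium: buyers pay 55, sellers receive 46, Q = 7. (Wedge: Pb − Ps = 9.)
Burden on buyers: 6; on sellers: 3. (They sum to 9.)
The less price-elastic side of the market bears the larger share of a per-unit tax.

Buyers bear 6 per panel; sellers bear 3 per panel.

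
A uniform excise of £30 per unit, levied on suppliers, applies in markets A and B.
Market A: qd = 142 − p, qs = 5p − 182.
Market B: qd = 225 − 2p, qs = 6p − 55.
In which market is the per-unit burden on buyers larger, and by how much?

Market A, by £2.5.

Market A: pre-tax p* = £54, q* = 88; post-tax q = 63; per-unit burden on buyers = £25.
Market B: pre-tax p* = £35, q* = 155; post-tax q = 110; per-unit burden on buyers = £22.5.
Difference: £25 vs £22.5 → market A is larger by £2.5.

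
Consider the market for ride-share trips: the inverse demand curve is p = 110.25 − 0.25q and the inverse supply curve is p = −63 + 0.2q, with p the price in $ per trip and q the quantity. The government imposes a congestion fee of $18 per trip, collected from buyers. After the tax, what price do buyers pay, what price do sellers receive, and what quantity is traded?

Inverting to q(p) form: qd = 441 − 4p; qs = 5p + 315.
Before the tax: set 441 − 4p = 5p + 315 → p* = $14, q* = 385.
With the tax collected from buyers, demand (in seller-price terms) shifts: qd = 441 − 4(p + 18).
Solving gives q = 345 with buyers paying $24 and sellers receiving $6 (the $18 wedge).
The less price-elastic side of the market bears the larger share of a per-unit tax.

Buyers pay $24; sellers receive $6; quantity = 345.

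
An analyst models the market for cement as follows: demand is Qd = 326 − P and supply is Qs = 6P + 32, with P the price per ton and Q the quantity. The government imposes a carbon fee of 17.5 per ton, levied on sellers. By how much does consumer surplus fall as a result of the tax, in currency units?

Without the tax, 326 − P = 6P + 32 gives 7P = 294, so P* = 42 and Q* = 284.
With the tax collected from sellers, supply shifts: Qs = 6(P − 17.5) + 32.
Solving gives Q = 269 with buyers paying 57 and sellers receiving 39.5 (the 17.5 wedge).
ΔCS is the trapezoid between Q = 269 and Q = 284 of height 15: ½ · (284 + 269) · 15 = 4147.5.

Consumer surplus falls by 4147.5.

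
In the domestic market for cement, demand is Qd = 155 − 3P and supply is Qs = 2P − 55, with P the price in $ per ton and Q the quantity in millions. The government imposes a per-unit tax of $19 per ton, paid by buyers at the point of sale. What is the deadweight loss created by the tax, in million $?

Before the tax: set 155 − 3P = 2P − 55 → P* = $42, Q* = 29.
With the tax collected from buyers, demand (in seller-price terms) shifts: Qd = 155 − 3(P + 19).
Solving gives Q = 6.2 with buyers paying $49.6 and suppliers receiving $30.6 (the $19 wedge).
Quantity falls by |ΔQ| = |29 − 6.2| = 22.8.
DWL = ½ · t · |ΔQ| = ½ · 19 · 22.8 = $216.6.

Deadweight loss = $216.6 million.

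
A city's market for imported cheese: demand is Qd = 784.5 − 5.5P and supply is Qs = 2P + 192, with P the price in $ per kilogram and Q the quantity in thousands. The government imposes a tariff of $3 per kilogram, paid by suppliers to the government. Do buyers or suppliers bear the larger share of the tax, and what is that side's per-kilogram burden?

Suppliers bear the larger share: $2.2 per kilogram.

Before the tax: set 784.5 − 5.5P = 2P + 192 → P* = $79, Q* = 350.
With the tax collected from suppliers, supply shifts: Qs = 2(P − 3) + 192.
New equilibrium: buyers pay $79.8, suppliers receive $76.8, Q = 345.6. (Wedge: Pb − Ps = 3.)
Per-kilogram burden: buyers $0.8, suppliers $2.2.
Suppliers take the larger share because supply is less price-elastic here (demand slope 5.5 vs supply slope 2).
The less price-elastic side of the market bears the larger share of a per-unit tax.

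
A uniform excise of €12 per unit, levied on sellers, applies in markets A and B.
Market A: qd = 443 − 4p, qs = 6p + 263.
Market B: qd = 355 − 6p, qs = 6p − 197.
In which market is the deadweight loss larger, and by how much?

Market A: pre-tax p* = €18, q* = 371; post-tax q = 342.2; deadweight loss = €172.8.
Market B: pre-tax p* = €46, q* = 79; post-tax q = 43; deadweight loss = €216.
Difference: €172.8 vs €216 → market B is larger by €43.2.

Market B, by €43.2.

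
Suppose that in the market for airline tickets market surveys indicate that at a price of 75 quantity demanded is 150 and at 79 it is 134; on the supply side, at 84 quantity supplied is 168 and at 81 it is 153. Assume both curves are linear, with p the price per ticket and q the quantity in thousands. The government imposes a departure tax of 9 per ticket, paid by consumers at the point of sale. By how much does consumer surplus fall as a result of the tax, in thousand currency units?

Consumer surplus falls by 640 thousand.

Demand slope: (134 − 150)/(79 − 75) = -4, so qd = 450 − 4p.
Supply slope: (153 − 168)/(81 − 84) = 5, so qs = 5p − 252.
Before the tax: set 450 − 4p = 5p − 252 → p* = 78, q* = 138.
With the tax collected from consumers, demand (in seller-price terms) shifts: qd = 450 − 4(p + 9).
New equilibrium: consumers pay 83, sellers receive 74, q = 118. (Wedge: pb − ps = 9.)
ΔCS is the trapezoid between Q = 118 and Q = 138 of height 5: ½ · (138 + 118) · 5 = 640.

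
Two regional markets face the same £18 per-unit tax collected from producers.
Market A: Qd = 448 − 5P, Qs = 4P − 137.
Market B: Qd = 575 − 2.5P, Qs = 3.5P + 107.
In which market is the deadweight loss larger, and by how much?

Market A, by £123.75.

Market A: pre-tax P* = £65, Q* = 123; post-tax Q = 83; deadweight loss = £360.
Market B: pre-tax P* = £78, Q* = 380; post-tax Q = 353.75; deadweight loss = £236.25.
Difference: £360 vs £236.25 → market A is larger by £123.75.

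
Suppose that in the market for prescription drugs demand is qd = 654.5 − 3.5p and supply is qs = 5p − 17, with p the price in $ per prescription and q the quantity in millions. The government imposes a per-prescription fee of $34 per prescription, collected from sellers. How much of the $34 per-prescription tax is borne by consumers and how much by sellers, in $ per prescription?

Consumers bear $20 per prescription; sellers bear $14 per prescription.

Without the tax, 654.5 − 3.5p = 5p − 17 gives 8.5p = 671.5, so p* = $79 and q* = 378.
With the tax collected from sellers, supply shifts: qs = 5(p − 34) − 17.
Solving gives q = 308 with consumers paying $99 and sellers receiving $65 (the $34 wedge).
Burden on consumers: $20; on sellers: $14. (They sum to $34.)
The less price-elastic side of the market bears the larger share of a per-unit tax.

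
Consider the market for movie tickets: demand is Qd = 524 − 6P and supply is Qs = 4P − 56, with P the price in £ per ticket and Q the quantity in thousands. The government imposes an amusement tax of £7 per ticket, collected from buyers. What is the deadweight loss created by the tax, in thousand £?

Without the tax, 524 − 6P = 4P − 56 gives 10P = 580, so P* = £58 and Q* = 176.
With the tax collected from buyers, demand (in seller-price terms) shifts: Qd = 524 − 6(P + 7).
New equilibrium: buyers pay £60.8, suppliers receive £53.8, Q = 159.2. (Wedge: Pb − Ps = 7.)
Quantity falls by |ΔQ| = |176 − 159.2| = 16.8.
DWL = ½ · t · |ΔQ| = ½ · 7 · 16.8 = £58.8.

Deadweight loss = £58.8 thousand.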